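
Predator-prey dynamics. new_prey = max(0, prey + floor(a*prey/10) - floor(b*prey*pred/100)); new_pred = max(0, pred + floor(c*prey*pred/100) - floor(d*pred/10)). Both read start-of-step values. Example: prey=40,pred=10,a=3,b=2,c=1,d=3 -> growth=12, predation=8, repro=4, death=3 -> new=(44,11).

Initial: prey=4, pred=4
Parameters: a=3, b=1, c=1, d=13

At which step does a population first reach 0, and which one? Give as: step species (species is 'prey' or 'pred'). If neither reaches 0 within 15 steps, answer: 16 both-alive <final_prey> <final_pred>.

Step 1: prey: 4+1-0=5; pred: 4+0-5=0
First extinction: pred at step 1

Answer: 1 pred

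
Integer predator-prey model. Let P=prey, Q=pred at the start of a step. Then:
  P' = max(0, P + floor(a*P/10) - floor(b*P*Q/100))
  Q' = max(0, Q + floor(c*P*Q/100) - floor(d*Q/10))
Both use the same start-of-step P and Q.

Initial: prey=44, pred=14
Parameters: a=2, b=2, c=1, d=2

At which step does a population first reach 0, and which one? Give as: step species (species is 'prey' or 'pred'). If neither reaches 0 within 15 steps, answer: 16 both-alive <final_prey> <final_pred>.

Step 1: prey: 44+8-12=40; pred: 14+6-2=18
Step 2: prey: 40+8-14=34; pred: 18+7-3=22
Step 3: prey: 34+6-14=26; pred: 22+7-4=25
Step 4: prey: 26+5-13=18; pred: 25+6-5=26
Step 5: prey: 18+3-9=12; pred: 26+4-5=25
Step 6: prey: 12+2-6=8; pred: 25+3-5=23
Step 7: prey: 8+1-3=6; pred: 23+1-4=20
Step 8: prey: 6+1-2=5; pred: 20+1-4=17
Step 9: prey: 5+1-1=5; pred: 17+0-3=14
Step 10: prey: 5+1-1=5; pred: 14+0-2=12
Step 11: prey: 5+1-1=5; pred: 12+0-2=10
Step 12: prey: 5+1-1=5; pred: 10+0-2=8
Step 13: prey: 5+1-0=6; pred: 8+0-1=7
Step 14: prey: 6+1-0=7; pred: 7+0-1=6
Step 15: prey: 7+1-0=8; pred: 6+0-1=5
No extinction within 15 steps

Answer: 16 both-alive 8 5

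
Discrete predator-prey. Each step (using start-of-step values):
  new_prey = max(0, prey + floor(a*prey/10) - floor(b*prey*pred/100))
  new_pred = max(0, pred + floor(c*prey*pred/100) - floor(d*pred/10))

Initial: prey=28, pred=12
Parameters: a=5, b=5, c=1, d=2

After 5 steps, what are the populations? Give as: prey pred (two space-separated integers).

Answer: 12 13

Derivation:
Step 1: prey: 28+14-16=26; pred: 12+3-2=13
Step 2: prey: 26+13-16=23; pred: 13+3-2=14
Step 3: prey: 23+11-16=18; pred: 14+3-2=15
Step 4: prey: 18+9-13=14; pred: 15+2-3=14
Step 5: prey: 14+7-9=12; pred: 14+1-2=13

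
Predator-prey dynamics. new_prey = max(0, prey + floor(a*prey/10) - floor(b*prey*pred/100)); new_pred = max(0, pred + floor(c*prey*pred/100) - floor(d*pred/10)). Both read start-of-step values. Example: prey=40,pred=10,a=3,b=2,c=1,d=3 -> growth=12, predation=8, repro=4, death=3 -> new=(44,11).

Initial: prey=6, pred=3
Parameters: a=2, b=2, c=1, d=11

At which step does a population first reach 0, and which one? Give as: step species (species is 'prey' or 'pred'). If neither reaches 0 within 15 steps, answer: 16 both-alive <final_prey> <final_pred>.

Step 1: prey: 6+1-0=7; pred: 3+0-3=0
First extinction: pred at step 1

Answer: 1 pred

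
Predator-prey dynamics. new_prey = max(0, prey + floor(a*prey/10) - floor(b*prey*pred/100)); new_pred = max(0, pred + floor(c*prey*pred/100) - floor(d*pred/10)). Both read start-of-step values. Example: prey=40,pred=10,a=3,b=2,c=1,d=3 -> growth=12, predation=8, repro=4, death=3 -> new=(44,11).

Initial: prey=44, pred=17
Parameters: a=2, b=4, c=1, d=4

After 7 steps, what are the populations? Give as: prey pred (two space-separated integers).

Answer: 8 2

Derivation:
Step 1: prey: 44+8-29=23; pred: 17+7-6=18
Step 2: prey: 23+4-16=11; pred: 18+4-7=15
Step 3: prey: 11+2-6=7; pred: 15+1-6=10
Step 4: prey: 7+1-2=6; pred: 10+0-4=6
Step 5: prey: 6+1-1=6; pred: 6+0-2=4
Step 6: prey: 6+1-0=7; pred: 4+0-1=3
Step 7: prey: 7+1-0=8; pred: 3+0-1=2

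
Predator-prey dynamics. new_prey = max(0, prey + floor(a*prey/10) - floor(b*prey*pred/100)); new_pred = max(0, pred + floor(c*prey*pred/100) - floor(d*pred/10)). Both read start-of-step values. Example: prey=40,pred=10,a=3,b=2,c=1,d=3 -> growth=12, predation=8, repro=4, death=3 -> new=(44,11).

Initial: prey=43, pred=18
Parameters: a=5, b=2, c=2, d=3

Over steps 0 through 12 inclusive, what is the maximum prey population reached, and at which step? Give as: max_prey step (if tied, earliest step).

Step 1: prey: 43+21-15=49; pred: 18+15-5=28
Step 2: prey: 49+24-27=46; pred: 28+27-8=47
Step 3: prey: 46+23-43=26; pred: 47+43-14=76
Step 4: prey: 26+13-39=0; pred: 76+39-22=93
Step 5: prey: 0+0-0=0; pred: 93+0-27=66
Step 6: prey: 0+0-0=0; pred: 66+0-19=47
Step 7: prey: 0+0-0=0; pred: 47+0-14=33
Step 8: prey: 0+0-0=0; pred: 33+0-9=24
Step 9: prey: 0+0-0=0; pred: 24+0-7=17
Step 10: prey: 0+0-0=0; pred: 17+0-5=12
Step 11: prey: 0+0-0=0; pred: 12+0-3=9
Step 12: prey: 0+0-0=0; pred: 9+0-2=7
Max prey = 49 at step 1

Answer: 49 1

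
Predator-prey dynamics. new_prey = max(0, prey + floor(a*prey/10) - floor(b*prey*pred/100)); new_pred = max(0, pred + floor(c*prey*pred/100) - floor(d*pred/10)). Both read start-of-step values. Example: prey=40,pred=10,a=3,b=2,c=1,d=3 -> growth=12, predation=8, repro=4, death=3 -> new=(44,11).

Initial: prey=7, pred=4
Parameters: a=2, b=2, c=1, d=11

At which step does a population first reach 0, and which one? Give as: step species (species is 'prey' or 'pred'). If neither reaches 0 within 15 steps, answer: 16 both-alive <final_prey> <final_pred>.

Answer: 1 pred

Derivation:
Step 1: prey: 7+1-0=8; pred: 4+0-4=0
First extinction: pred at step 1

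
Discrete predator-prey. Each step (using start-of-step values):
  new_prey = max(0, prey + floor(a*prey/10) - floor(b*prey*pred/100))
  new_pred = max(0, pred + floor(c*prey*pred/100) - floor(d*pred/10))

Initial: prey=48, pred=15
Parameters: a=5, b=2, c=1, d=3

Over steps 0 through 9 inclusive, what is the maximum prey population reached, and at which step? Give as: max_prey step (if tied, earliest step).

Step 1: prey: 48+24-14=58; pred: 15+7-4=18
Step 2: prey: 58+29-20=67; pred: 18+10-5=23
Step 3: prey: 67+33-30=70; pred: 23+15-6=32
Step 4: prey: 70+35-44=61; pred: 32+22-9=45
Step 5: prey: 61+30-54=37; pred: 45+27-13=59
Step 6: prey: 37+18-43=12; pred: 59+21-17=63
Step 7: prey: 12+6-15=3; pred: 63+7-18=52
Step 8: prey: 3+1-3=1; pred: 52+1-15=38
Step 9: prey: 1+0-0=1; pred: 38+0-11=27
Max prey = 70 at step 3

Answer: 70 3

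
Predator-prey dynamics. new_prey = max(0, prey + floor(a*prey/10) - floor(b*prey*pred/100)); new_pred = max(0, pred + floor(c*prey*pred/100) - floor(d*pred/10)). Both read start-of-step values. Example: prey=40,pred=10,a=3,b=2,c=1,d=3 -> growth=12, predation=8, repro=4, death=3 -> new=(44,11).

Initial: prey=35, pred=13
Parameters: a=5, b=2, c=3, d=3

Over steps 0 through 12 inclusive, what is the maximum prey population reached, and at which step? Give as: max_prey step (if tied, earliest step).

Answer: 45 2

Derivation:
Step 1: prey: 35+17-9=43; pred: 13+13-3=23
Step 2: prey: 43+21-19=45; pred: 23+29-6=46
Step 3: prey: 45+22-41=26; pred: 46+62-13=95
Step 4: prey: 26+13-49=0; pred: 95+74-28=141
Step 5: prey: 0+0-0=0; pred: 141+0-42=99
Step 6: prey: 0+0-0=0; pred: 99+0-29=70
Step 7: prey: 0+0-0=0; pred: 70+0-21=49
Step 8: prey: 0+0-0=0; pred: 49+0-14=35
Step 9: prey: 0+0-0=0; pred: 35+0-10=25
Step 10: prey: 0+0-0=0; pred: 25+0-7=18
Step 11: prey: 0+0-0=0; pred: 18+0-5=13
Step 12: prey: 0+0-0=0; pred: 13+0-3=10
Max prey = 45 at step 2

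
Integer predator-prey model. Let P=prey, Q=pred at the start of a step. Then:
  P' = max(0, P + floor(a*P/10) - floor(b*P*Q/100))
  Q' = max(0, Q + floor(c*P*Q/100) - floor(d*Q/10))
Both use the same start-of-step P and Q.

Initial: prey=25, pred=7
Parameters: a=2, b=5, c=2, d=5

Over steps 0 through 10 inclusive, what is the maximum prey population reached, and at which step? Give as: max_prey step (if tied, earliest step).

Answer: 27 10

Derivation:
Step 1: prey: 25+5-8=22; pred: 7+3-3=7
Step 2: prey: 22+4-7=19; pred: 7+3-3=7
Step 3: prey: 19+3-6=16; pred: 7+2-3=6
Step 4: prey: 16+3-4=15; pred: 6+1-3=4
Step 5: prey: 15+3-3=15; pred: 4+1-2=3
Step 6: prey: 15+3-2=16; pred: 3+0-1=2
Step 7: prey: 16+3-1=18; pred: 2+0-1=1
Step 8: prey: 18+3-0=21; pred: 1+0-0=1
Step 9: prey: 21+4-1=24; pred: 1+0-0=1
Step 10: prey: 24+4-1=27; pred: 1+0-0=1
Max prey = 27 at step 10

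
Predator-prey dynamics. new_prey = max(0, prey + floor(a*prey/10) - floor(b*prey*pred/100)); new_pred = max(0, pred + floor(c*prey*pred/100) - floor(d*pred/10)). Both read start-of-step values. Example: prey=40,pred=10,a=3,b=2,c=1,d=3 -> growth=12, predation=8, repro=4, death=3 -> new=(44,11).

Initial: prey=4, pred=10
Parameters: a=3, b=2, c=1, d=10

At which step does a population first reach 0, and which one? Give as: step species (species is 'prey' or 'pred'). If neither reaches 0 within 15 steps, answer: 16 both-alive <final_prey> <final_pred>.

Answer: 1 pred

Derivation:
Step 1: prey: 4+1-0=5; pred: 10+0-10=0
First extinction: pred at step 1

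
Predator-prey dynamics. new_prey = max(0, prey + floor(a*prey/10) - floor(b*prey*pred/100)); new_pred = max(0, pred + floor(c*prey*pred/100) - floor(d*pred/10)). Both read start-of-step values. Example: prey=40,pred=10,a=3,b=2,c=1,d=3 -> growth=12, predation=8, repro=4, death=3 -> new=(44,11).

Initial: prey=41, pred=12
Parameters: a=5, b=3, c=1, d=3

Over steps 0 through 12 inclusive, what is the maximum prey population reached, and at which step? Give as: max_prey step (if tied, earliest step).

Answer: 54 3

Derivation:
Step 1: prey: 41+20-14=47; pred: 12+4-3=13
Step 2: prey: 47+23-18=52; pred: 13+6-3=16
Step 3: prey: 52+26-24=54; pred: 16+8-4=20
Step 4: prey: 54+27-32=49; pred: 20+10-6=24
Step 5: prey: 49+24-35=38; pred: 24+11-7=28
Step 6: prey: 38+19-31=26; pred: 28+10-8=30
Step 7: prey: 26+13-23=16; pred: 30+7-9=28
Step 8: prey: 16+8-13=11; pred: 28+4-8=24
Step 9: prey: 11+5-7=9; pred: 24+2-7=19
Step 10: prey: 9+4-5=8; pred: 19+1-5=15
Step 11: prey: 8+4-3=9; pred: 15+1-4=12
Step 12: prey: 9+4-3=10; pred: 12+1-3=10
Max prey = 54 at step 3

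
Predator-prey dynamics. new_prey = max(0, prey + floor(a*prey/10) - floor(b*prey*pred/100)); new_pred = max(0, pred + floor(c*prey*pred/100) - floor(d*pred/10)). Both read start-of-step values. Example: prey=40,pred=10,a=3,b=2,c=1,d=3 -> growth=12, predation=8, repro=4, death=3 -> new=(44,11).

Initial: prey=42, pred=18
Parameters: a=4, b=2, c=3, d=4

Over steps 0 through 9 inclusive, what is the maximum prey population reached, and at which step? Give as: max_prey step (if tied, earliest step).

Answer: 43 1

Derivation:
Step 1: prey: 42+16-15=43; pred: 18+22-7=33
Step 2: prey: 43+17-28=32; pred: 33+42-13=62
Step 3: prey: 32+12-39=5; pred: 62+59-24=97
Step 4: prey: 5+2-9=0; pred: 97+14-38=73
Step 5: prey: 0+0-0=0; pred: 73+0-29=44
Step 6: prey: 0+0-0=0; pred: 44+0-17=27
Step 7: prey: 0+0-0=0; pred: 27+0-10=17
Step 8: prey: 0+0-0=0; pred: 17+0-6=11
Step 9: prey: 0+0-0=0; pred: 11+0-4=7
Max prey = 43 at step 1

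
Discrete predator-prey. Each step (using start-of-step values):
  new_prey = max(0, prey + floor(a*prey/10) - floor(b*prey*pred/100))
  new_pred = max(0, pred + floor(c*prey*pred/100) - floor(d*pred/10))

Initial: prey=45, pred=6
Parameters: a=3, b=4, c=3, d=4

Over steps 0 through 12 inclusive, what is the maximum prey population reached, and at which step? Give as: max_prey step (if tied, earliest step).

Step 1: prey: 45+13-10=48; pred: 6+8-2=12
Step 2: prey: 48+14-23=39; pred: 12+17-4=25
Step 3: prey: 39+11-39=11; pred: 25+29-10=44
Step 4: prey: 11+3-19=0; pred: 44+14-17=41
Step 5: prey: 0+0-0=0; pred: 41+0-16=25
Step 6: prey: 0+0-0=0; pred: 25+0-10=15
Step 7: prey: 0+0-0=0; pred: 15+0-6=9
Step 8: prey: 0+0-0=0; pred: 9+0-3=6
Step 9: prey: 0+0-0=0; pred: 6+0-2=4
Step 10: prey: 0+0-0=0; pred: 4+0-1=3
Step 11: prey: 0+0-0=0; pred: 3+0-1=2
Step 12: prey: 0+0-0=0; pred: 2+0-0=2
Max prey = 48 at step 1

Answer: 48 1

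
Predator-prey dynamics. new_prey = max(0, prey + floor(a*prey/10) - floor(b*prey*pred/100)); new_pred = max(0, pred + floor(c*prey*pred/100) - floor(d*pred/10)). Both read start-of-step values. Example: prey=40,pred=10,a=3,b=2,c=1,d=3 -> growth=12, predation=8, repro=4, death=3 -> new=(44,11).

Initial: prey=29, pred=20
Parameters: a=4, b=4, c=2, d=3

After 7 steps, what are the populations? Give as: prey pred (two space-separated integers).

Answer: 1 7

Derivation:
Step 1: prey: 29+11-23=17; pred: 20+11-6=25
Step 2: prey: 17+6-17=6; pred: 25+8-7=26
Step 3: prey: 6+2-6=2; pred: 26+3-7=22
Step 4: prey: 2+0-1=1; pred: 22+0-6=16
Step 5: prey: 1+0-0=1; pred: 16+0-4=12
Step 6: prey: 1+0-0=1; pred: 12+0-3=9
Step 7: prey: 1+0-0=1; pred: 9+0-2=7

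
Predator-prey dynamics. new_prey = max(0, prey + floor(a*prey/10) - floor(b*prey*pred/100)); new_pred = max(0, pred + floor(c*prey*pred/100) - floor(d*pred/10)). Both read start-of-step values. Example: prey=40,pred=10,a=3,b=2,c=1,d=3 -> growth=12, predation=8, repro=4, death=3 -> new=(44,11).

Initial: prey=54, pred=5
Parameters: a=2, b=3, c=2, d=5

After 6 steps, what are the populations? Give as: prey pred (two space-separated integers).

Step 1: prey: 54+10-8=56; pred: 5+5-2=8
Step 2: prey: 56+11-13=54; pred: 8+8-4=12
Step 3: prey: 54+10-19=45; pred: 12+12-6=18
Step 4: prey: 45+9-24=30; pred: 18+16-9=25
Step 5: prey: 30+6-22=14; pred: 25+15-12=28
Step 6: prey: 14+2-11=5; pred: 28+7-14=21

Answer: 5 21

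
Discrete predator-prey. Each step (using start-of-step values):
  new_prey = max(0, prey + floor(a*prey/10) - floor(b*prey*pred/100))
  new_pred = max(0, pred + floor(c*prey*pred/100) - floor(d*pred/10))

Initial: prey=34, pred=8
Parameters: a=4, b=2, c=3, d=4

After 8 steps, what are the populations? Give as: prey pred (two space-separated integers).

Answer: 0 24

Derivation:
Step 1: prey: 34+13-5=42; pred: 8+8-3=13
Step 2: prey: 42+16-10=48; pred: 13+16-5=24
Step 3: prey: 48+19-23=44; pred: 24+34-9=49
Step 4: prey: 44+17-43=18; pred: 49+64-19=94
Step 5: prey: 18+7-33=0; pred: 94+50-37=107
Step 6: prey: 0+0-0=0; pred: 107+0-42=65
Step 7: prey: 0+0-0=0; pred: 65+0-26=39
Step 8: prey: 0+0-0=0; pred: 39+0-15=24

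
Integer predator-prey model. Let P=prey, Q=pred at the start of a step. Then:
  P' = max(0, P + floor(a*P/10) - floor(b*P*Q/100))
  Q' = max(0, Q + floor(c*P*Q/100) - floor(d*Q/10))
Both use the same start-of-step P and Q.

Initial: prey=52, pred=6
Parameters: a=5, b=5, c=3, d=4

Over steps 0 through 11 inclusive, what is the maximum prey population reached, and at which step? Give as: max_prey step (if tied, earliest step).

Answer: 63 1

Derivation:
Step 1: prey: 52+26-15=63; pred: 6+9-2=13
Step 2: prey: 63+31-40=54; pred: 13+24-5=32
Step 3: prey: 54+27-86=0; pred: 32+51-12=71
Step 4: prey: 0+0-0=0; pred: 71+0-28=43
Step 5: prey: 0+0-0=0; pred: 43+0-17=26
Step 6: prey: 0+0-0=0; pred: 26+0-10=16
Step 7: prey: 0+0-0=0; pred: 16+0-6=10
Step 8: prey: 0+0-0=0; pred: 10+0-4=6
Step 9: prey: 0+0-0=0; pred: 6+0-2=4
Step 10: prey: 0+0-0=0; pred: 4+0-1=3
Step 11: prey: 0+0-0=0; pred: 3+0-1=2
Max prey = 63 at step 1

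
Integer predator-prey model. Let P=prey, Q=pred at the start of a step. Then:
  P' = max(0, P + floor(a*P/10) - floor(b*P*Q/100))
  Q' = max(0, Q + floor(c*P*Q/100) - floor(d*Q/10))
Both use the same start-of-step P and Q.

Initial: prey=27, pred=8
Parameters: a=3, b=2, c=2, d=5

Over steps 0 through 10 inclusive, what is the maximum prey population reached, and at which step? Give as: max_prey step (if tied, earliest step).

Step 1: prey: 27+8-4=31; pred: 8+4-4=8
Step 2: prey: 31+9-4=36; pred: 8+4-4=8
Step 3: prey: 36+10-5=41; pred: 8+5-4=9
Step 4: prey: 41+12-7=46; pred: 9+7-4=12
Step 5: prey: 46+13-11=48; pred: 12+11-6=17
Step 6: prey: 48+14-16=46; pred: 17+16-8=25
Step 7: prey: 46+13-23=36; pred: 25+23-12=36
Step 8: prey: 36+10-25=21; pred: 36+25-18=43
Step 9: prey: 21+6-18=9; pred: 43+18-21=40
Step 10: prey: 9+2-7=4; pred: 40+7-20=27
Max prey = 48 at step 5

Answer: 48 5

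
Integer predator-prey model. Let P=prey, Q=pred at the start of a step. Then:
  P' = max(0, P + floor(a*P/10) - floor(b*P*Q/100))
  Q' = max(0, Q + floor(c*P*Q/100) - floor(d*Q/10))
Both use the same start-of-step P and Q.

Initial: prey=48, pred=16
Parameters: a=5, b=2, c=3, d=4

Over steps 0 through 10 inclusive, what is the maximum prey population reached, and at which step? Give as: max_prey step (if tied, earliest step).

Step 1: prey: 48+24-15=57; pred: 16+23-6=33
Step 2: prey: 57+28-37=48; pred: 33+56-13=76
Step 3: prey: 48+24-72=0; pred: 76+109-30=155
Step 4: prey: 0+0-0=0; pred: 155+0-62=93
Step 5: prey: 0+0-0=0; pred: 93+0-37=56
Step 6: prey: 0+0-0=0; pred: 56+0-22=34
Step 7: prey: 0+0-0=0; pred: 34+0-13=21
Step 8: prey: 0+0-0=0; pred: 21+0-8=13
Step 9: prey: 0+0-0=0; pred: 13+0-5=8
Step 10: prey: 0+0-0=0; pred: 8+0-3=5
Max prey = 57 at step 1

Answer: 57 1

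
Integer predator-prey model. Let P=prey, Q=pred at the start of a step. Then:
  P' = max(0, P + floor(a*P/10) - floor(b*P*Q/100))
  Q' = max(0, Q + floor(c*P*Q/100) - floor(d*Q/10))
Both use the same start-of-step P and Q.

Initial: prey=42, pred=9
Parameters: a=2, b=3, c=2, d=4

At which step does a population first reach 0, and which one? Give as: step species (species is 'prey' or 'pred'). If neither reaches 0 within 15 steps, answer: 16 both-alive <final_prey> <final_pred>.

Answer: 16 both-alive 3 2

Derivation:
Step 1: prey: 42+8-11=39; pred: 9+7-3=13
Step 2: prey: 39+7-15=31; pred: 13+10-5=18
Step 3: prey: 31+6-16=21; pred: 18+11-7=22
Step 4: prey: 21+4-13=12; pred: 22+9-8=23
Step 5: prey: 12+2-8=6; pred: 23+5-9=19
Step 6: prey: 6+1-3=4; pred: 19+2-7=14
Step 7: prey: 4+0-1=3; pred: 14+1-5=10
Step 8: prey: 3+0-0=3; pred: 10+0-4=6
Step 9: prey: 3+0-0=3; pred: 6+0-2=4
Step 10: prey: 3+0-0=3; pred: 4+0-1=3
Step 11: prey: 3+0-0=3; pred: 3+0-1=2
Step 12: prey: 3+0-0=3; pred: 2+0-0=2
Steps 13-15: state stable at prey=3, pred=2 (no change)
No extinction within 15 steps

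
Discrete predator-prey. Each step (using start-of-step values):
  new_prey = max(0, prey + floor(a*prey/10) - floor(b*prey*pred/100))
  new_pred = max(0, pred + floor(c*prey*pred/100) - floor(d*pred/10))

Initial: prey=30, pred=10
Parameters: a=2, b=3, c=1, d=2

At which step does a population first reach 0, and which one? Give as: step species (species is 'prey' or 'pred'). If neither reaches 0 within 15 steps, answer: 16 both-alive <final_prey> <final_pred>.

Answer: 16 both-alive 15 4

Derivation:
Step 1: prey: 30+6-9=27; pred: 10+3-2=11
Step 2: prey: 27+5-8=24; pred: 11+2-2=11
Step 3: prey: 24+4-7=21; pred: 11+2-2=11
Step 4: prey: 21+4-6=19; pred: 11+2-2=11
Step 5: prey: 19+3-6=16; pred: 11+2-2=11
Step 6: prey: 16+3-5=14; pred: 11+1-2=10
Step 7: prey: 14+2-4=12; pred: 10+1-2=9
Step 8: prey: 12+2-3=11; pred: 9+1-1=9
Step 9: prey: 11+2-2=11; pred: 9+0-1=8
Step 10: prey: 11+2-2=11; pred: 8+0-1=7
Step 11: prey: 11+2-2=11; pred: 7+0-1=6
Step 12: prey: 11+2-1=12; pred: 6+0-1=5
Step 13: prey: 12+2-1=13; pred: 5+0-1=4
Step 14: prey: 13+2-1=14; pred: 4+0-0=4
Step 15: prey: 14+2-1=15; pred: 4+0-0=4
No extinction within 15 steps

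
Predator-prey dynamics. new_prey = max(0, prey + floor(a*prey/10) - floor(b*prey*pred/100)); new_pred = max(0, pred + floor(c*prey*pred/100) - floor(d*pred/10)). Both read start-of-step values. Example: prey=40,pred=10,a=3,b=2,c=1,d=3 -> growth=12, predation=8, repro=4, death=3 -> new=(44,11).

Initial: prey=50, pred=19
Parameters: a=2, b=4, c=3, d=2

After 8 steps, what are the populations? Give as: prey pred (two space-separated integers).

Step 1: prey: 50+10-38=22; pred: 19+28-3=44
Step 2: prey: 22+4-38=0; pred: 44+29-8=65
Step 3: prey: 0+0-0=0; pred: 65+0-13=52
Step 4: prey: 0+0-0=0; pred: 52+0-10=42
Step 5: prey: 0+0-0=0; pred: 42+0-8=34
Step 6: prey: 0+0-0=0; pred: 34+0-6=28
Step 7: prey: 0+0-0=0; pred: 28+0-5=23
Step 8: prey: 0+0-0=0; pred: 23+0-4=19

Answer: 0 19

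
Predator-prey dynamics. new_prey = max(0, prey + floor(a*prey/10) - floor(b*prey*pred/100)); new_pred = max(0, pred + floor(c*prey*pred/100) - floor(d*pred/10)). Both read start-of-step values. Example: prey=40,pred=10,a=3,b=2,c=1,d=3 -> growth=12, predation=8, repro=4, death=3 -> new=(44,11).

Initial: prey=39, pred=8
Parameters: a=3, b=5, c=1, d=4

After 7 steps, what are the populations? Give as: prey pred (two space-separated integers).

Step 1: prey: 39+11-15=35; pred: 8+3-3=8
Step 2: prey: 35+10-14=31; pred: 8+2-3=7
Step 3: prey: 31+9-10=30; pred: 7+2-2=7
Step 4: prey: 30+9-10=29; pred: 7+2-2=7
Step 5: prey: 29+8-10=27; pred: 7+2-2=7
Step 6: prey: 27+8-9=26; pred: 7+1-2=6
Step 7: prey: 26+7-7=26; pred: 6+1-2=5

Answer: 26 5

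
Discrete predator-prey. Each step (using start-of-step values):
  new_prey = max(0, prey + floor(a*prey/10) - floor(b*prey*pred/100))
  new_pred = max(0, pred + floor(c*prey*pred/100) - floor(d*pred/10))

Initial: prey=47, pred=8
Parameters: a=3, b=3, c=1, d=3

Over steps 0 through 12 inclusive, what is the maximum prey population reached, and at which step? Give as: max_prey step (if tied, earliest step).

Step 1: prey: 47+14-11=50; pred: 8+3-2=9
Step 2: prey: 50+15-13=52; pred: 9+4-2=11
Step 3: prey: 52+15-17=50; pred: 11+5-3=13
Step 4: prey: 50+15-19=46; pred: 13+6-3=16
Step 5: prey: 46+13-22=37; pred: 16+7-4=19
Step 6: prey: 37+11-21=27; pred: 19+7-5=21
Step 7: prey: 27+8-17=18; pred: 21+5-6=20
Step 8: prey: 18+5-10=13; pred: 20+3-6=17
Step 9: prey: 13+3-6=10; pred: 17+2-5=14
Step 10: prey: 10+3-4=9; pred: 14+1-4=11
Step 11: prey: 9+2-2=9; pred: 11+0-3=8
Step 12: prey: 9+2-2=9; pred: 8+0-2=6
Max prey = 52 at step 2

Answer: 52 2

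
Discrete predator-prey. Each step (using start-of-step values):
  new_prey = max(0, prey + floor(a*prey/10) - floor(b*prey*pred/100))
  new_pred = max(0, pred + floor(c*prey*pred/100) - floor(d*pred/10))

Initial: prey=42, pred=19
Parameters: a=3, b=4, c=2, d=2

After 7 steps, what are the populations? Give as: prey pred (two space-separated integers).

Step 1: prey: 42+12-31=23; pred: 19+15-3=31
Step 2: prey: 23+6-28=1; pred: 31+14-6=39
Step 3: prey: 1+0-1=0; pred: 39+0-7=32
Step 4: prey: 0+0-0=0; pred: 32+0-6=26
Step 5: prey: 0+0-0=0; pred: 26+0-5=21
Step 6: prey: 0+0-0=0; pred: 21+0-4=17
Step 7: prey: 0+0-0=0; pred: 17+0-3=14

Answer: 0 14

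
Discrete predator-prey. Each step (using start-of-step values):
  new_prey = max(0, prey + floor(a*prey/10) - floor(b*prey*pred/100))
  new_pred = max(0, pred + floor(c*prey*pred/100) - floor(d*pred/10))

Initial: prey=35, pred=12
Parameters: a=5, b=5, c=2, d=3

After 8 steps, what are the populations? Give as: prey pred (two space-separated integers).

Answer: 1 6

Derivation:
Step 1: prey: 35+17-21=31; pred: 12+8-3=17
Step 2: prey: 31+15-26=20; pred: 17+10-5=22
Step 3: prey: 20+10-22=8; pred: 22+8-6=24
Step 4: prey: 8+4-9=3; pred: 24+3-7=20
Step 5: prey: 3+1-3=1; pred: 20+1-6=15
Step 6: prey: 1+0-0=1; pred: 15+0-4=11
Step 7: prey: 1+0-0=1; pred: 11+0-3=8
Step 8: prey: 1+0-0=1; pred: 8+0-2=6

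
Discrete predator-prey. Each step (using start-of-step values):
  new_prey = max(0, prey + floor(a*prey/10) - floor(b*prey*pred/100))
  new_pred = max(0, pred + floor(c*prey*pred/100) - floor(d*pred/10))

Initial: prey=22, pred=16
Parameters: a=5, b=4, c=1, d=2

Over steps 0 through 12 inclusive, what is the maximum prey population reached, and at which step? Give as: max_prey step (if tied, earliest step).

Answer: 26 12

Derivation:
Step 1: prey: 22+11-14=19; pred: 16+3-3=16
Step 2: prey: 19+9-12=16; pred: 16+3-3=16
Step 3: prey: 16+8-10=14; pred: 16+2-3=15
Step 4: prey: 14+7-8=13; pred: 15+2-3=14
Step 5: prey: 13+6-7=12; pred: 14+1-2=13
Step 6: prey: 12+6-6=12; pred: 13+1-2=12
Step 7: prey: 12+6-5=13; pred: 12+1-2=11
Step 8: prey: 13+6-5=14; pred: 11+1-2=10
Step 9: prey: 14+7-5=16; pred: 10+1-2=9
Step 10: prey: 16+8-5=19; pred: 9+1-1=9
Step 11: prey: 19+9-6=22; pred: 9+1-1=9
Step 12: prey: 22+11-7=26; pred: 9+1-1=9
Max prey = 26 at step 12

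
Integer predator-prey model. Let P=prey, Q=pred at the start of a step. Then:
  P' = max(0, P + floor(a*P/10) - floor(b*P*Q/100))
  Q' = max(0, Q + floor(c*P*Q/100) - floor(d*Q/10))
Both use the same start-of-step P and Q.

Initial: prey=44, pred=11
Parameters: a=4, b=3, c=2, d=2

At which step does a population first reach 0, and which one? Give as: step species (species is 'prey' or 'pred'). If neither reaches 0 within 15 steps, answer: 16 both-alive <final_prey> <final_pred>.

Step 1: prey: 44+17-14=47; pred: 11+9-2=18
Step 2: prey: 47+18-25=40; pred: 18+16-3=31
Step 3: prey: 40+16-37=19; pred: 31+24-6=49
Step 4: prey: 19+7-27=0; pred: 49+18-9=58
First extinction: prey at step 4

Answer: 4 prey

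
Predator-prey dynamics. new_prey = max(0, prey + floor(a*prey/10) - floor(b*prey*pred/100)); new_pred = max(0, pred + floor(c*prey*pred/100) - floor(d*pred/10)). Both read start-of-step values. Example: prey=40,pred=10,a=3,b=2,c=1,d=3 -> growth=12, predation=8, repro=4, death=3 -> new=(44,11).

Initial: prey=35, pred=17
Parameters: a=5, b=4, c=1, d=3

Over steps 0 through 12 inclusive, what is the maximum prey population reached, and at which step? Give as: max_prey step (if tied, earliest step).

Step 1: prey: 35+17-23=29; pred: 17+5-5=17
Step 2: prey: 29+14-19=24; pred: 17+4-5=16
Step 3: prey: 24+12-15=21; pred: 16+3-4=15
Step 4: prey: 21+10-12=19; pred: 15+3-4=14
Step 5: prey: 19+9-10=18; pred: 14+2-4=12
Step 6: prey: 18+9-8=19; pred: 12+2-3=11
Step 7: prey: 19+9-8=20; pred: 11+2-3=10
Step 8: prey: 20+10-8=22; pred: 10+2-3=9
Step 9: prey: 22+11-7=26; pred: 9+1-2=8
Step 10: prey: 26+13-8=31; pred: 8+2-2=8
Step 11: prey: 31+15-9=37; pred: 8+2-2=8
Step 12: prey: 37+18-11=44; pred: 8+2-2=8
Max prey = 44 at step 12

Answer: 44 12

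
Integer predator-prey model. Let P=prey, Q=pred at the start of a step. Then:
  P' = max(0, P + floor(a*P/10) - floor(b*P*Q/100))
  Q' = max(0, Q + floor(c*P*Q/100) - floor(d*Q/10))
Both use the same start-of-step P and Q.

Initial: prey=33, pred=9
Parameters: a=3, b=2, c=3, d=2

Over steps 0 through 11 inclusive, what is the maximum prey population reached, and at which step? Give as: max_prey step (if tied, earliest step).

Answer: 37 1

Derivation:
Step 1: prey: 33+9-5=37; pred: 9+8-1=16
Step 2: prey: 37+11-11=37; pred: 16+17-3=30
Step 3: prey: 37+11-22=26; pred: 30+33-6=57
Step 4: prey: 26+7-29=4; pred: 57+44-11=90
Step 5: prey: 4+1-7=0; pred: 90+10-18=82
Step 6: prey: 0+0-0=0; pred: 82+0-16=66
Step 7: prey: 0+0-0=0; pred: 66+0-13=53
Step 8: prey: 0+0-0=0; pred: 53+0-10=43
Step 9: prey: 0+0-0=0; pred: 43+0-8=35
Step 10: prey: 0+0-0=0; pred: 35+0-7=28
Step 11: prey: 0+0-0=0; pred: 28+0-5=23
Max prey = 37 at step 1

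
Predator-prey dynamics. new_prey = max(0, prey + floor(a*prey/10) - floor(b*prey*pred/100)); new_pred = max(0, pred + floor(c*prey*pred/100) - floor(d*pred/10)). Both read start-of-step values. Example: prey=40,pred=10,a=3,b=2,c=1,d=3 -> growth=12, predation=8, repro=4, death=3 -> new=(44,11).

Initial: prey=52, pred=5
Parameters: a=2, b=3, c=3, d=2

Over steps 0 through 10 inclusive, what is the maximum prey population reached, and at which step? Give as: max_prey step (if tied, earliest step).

Answer: 55 1

Derivation:
Step 1: prey: 52+10-7=55; pred: 5+7-1=11
Step 2: prey: 55+11-18=48; pred: 11+18-2=27
Step 3: prey: 48+9-38=19; pred: 27+38-5=60
Step 4: prey: 19+3-34=0; pred: 60+34-12=82
Step 5: prey: 0+0-0=0; pred: 82+0-16=66
Step 6: prey: 0+0-0=0; pred: 66+0-13=53
Step 7: prey: 0+0-0=0; pred: 53+0-10=43
Step 8: prey: 0+0-0=0; pred: 43+0-8=35
Step 9: prey: 0+0-0=0; pred: 35+0-7=28
Step 10: prey: 0+0-0=0; pred: 28+0-5=23
Max prey = 55 at step 1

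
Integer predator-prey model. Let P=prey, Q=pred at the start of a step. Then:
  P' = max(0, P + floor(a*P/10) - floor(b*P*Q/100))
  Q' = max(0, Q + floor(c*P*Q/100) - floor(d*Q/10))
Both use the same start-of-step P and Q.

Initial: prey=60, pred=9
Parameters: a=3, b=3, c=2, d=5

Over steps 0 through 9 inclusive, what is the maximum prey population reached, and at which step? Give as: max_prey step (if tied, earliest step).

Answer: 62 1

Derivation:
Step 1: prey: 60+18-16=62; pred: 9+10-4=15
Step 2: prey: 62+18-27=53; pred: 15+18-7=26
Step 3: prey: 53+15-41=27; pred: 26+27-13=40
Step 4: prey: 27+8-32=3; pred: 40+21-20=41
Step 5: prey: 3+0-3=0; pred: 41+2-20=23
Step 6: prey: 0+0-0=0; pred: 23+0-11=12
Step 7: prey: 0+0-0=0; pred: 12+0-6=6
Step 8: prey: 0+0-0=0; pred: 6+0-3=3
Step 9: prey: 0+0-0=0; pred: 3+0-1=2
Max prey = 62 at step 1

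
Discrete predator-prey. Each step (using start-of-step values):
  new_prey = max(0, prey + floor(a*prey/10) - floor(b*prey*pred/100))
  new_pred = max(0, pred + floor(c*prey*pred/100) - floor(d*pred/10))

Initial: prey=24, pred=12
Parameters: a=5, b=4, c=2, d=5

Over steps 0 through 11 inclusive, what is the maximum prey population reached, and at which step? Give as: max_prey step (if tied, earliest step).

Step 1: prey: 24+12-11=25; pred: 12+5-6=11
Step 2: prey: 25+12-11=26; pred: 11+5-5=11
Step 3: prey: 26+13-11=28; pred: 11+5-5=11
Step 4: prey: 28+14-12=30; pred: 11+6-5=12
Step 5: prey: 30+15-14=31; pred: 12+7-6=13
Step 6: prey: 31+15-16=30; pred: 13+8-6=15
Step 7: prey: 30+15-18=27; pred: 15+9-7=17
Step 8: prey: 27+13-18=22; pred: 17+9-8=18
Step 9: prey: 22+11-15=18; pred: 18+7-9=16
Step 10: prey: 18+9-11=16; pred: 16+5-8=13
Step 11: prey: 16+8-8=16; pred: 13+4-6=11
Max prey = 31 at step 5

Answer: 31 5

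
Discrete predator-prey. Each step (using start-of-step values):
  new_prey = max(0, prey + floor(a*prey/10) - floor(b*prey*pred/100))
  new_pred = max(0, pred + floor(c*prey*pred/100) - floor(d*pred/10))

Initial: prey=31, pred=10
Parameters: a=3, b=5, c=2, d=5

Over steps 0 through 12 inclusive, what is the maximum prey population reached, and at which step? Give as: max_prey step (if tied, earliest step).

Step 1: prey: 31+9-15=25; pred: 10+6-5=11
Step 2: prey: 25+7-13=19; pred: 11+5-5=11
Step 3: prey: 19+5-10=14; pred: 11+4-5=10
Step 4: prey: 14+4-7=11; pred: 10+2-5=7
Step 5: prey: 11+3-3=11; pred: 7+1-3=5
Step 6: prey: 11+3-2=12; pred: 5+1-2=4
Step 7: prey: 12+3-2=13; pred: 4+0-2=2
Step 8: prey: 13+3-1=15; pred: 2+0-1=1
Step 9: prey: 15+4-0=19; pred: 1+0-0=1
Step 10: prey: 19+5-0=24; pred: 1+0-0=1
Step 11: prey: 24+7-1=30; pred: 1+0-0=1
Step 12: prey: 30+9-1=38; pred: 1+0-0=1
Max prey = 38 at step 12

Answer: 38 12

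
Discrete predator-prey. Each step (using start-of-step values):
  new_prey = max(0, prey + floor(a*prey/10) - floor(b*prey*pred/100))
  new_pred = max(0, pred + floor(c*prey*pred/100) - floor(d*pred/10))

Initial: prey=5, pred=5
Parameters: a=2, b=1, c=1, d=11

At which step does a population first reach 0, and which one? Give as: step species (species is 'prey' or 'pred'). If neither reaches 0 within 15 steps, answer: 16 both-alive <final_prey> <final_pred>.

Answer: 1 pred

Derivation:
Step 1: prey: 5+1-0=6; pred: 5+0-5=0
First extinction: pred at step 1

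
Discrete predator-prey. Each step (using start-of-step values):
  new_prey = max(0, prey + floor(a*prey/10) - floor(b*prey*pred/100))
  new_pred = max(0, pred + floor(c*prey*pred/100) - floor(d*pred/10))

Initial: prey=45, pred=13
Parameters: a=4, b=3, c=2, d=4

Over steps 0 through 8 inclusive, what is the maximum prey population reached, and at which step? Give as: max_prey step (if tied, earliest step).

Step 1: prey: 45+18-17=46; pred: 13+11-5=19
Step 2: prey: 46+18-26=38; pred: 19+17-7=29
Step 3: prey: 38+15-33=20; pred: 29+22-11=40
Step 4: prey: 20+8-24=4; pred: 40+16-16=40
Step 5: prey: 4+1-4=1; pred: 40+3-16=27
Step 6: prey: 1+0-0=1; pred: 27+0-10=17
Step 7: prey: 1+0-0=1; pred: 17+0-6=11
Step 8: prey: 1+0-0=1; pred: 11+0-4=7
Max prey = 46 at step 1

Answer: 46 1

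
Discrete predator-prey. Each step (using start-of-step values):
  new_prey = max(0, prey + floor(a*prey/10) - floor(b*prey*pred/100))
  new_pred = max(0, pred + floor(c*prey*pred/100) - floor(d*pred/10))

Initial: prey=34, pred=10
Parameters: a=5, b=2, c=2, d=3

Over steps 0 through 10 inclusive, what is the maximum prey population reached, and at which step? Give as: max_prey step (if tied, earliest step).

Answer: 61 3

Derivation:
Step 1: prey: 34+17-6=45; pred: 10+6-3=13
Step 2: prey: 45+22-11=56; pred: 13+11-3=21
Step 3: prey: 56+28-23=61; pred: 21+23-6=38
Step 4: prey: 61+30-46=45; pred: 38+46-11=73
Step 5: prey: 45+22-65=2; pred: 73+65-21=117
Step 6: prey: 2+1-4=0; pred: 117+4-35=86
Step 7: prey: 0+0-0=0; pred: 86+0-25=61
Step 8: prey: 0+0-0=0; pred: 61+0-18=43
Step 9: prey: 0+0-0=0; pred: 43+0-12=31
Step 10: prey: 0+0-0=0; pred: 31+0-9=22
Max prey = 61 at step 3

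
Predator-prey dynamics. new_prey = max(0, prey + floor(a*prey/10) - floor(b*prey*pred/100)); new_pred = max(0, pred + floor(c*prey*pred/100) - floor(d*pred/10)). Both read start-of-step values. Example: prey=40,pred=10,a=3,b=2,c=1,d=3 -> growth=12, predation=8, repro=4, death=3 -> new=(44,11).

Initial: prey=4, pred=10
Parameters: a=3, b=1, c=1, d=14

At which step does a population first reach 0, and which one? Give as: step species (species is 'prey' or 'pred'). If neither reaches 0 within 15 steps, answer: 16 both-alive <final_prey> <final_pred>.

Answer: 1 pred

Derivation:
Step 1: prey: 4+1-0=5; pred: 10+0-14=0
First extinction: pred at step 1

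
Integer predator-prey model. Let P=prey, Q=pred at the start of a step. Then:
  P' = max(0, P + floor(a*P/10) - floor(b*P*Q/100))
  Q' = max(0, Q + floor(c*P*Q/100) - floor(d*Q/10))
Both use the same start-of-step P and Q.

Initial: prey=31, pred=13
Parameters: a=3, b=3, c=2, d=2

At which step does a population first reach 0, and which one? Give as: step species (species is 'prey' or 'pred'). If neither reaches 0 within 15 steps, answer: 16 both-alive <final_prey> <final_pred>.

Answer: 16 both-alive 1 5

Derivation:
Step 1: prey: 31+9-12=28; pred: 13+8-2=19
Step 2: prey: 28+8-15=21; pred: 19+10-3=26
Step 3: prey: 21+6-16=11; pred: 26+10-5=31
Step 4: prey: 11+3-10=4; pred: 31+6-6=31
Step 5: prey: 4+1-3=2; pred: 31+2-6=27
Step 6: prey: 2+0-1=1; pred: 27+1-5=23
Step 7: prey: 1+0-0=1; pred: 23+0-4=19
Step 8: prey: 1+0-0=1; pred: 19+0-3=16
Step 9: prey: 1+0-0=1; pred: 16+0-3=13
Step 10: prey: 1+0-0=1; pred: 13+0-2=11
Step 11: prey: 1+0-0=1; pred: 11+0-2=9
Step 12: prey: 1+0-0=1; pred: 9+0-1=8
Step 13: prey: 1+0-0=1; pred: 8+0-1=7
Step 14: prey: 1+0-0=1; pred: 7+0-1=6
Step 15: prey: 1+0-0=1; pred: 6+0-1=5
No extinction within 15 steps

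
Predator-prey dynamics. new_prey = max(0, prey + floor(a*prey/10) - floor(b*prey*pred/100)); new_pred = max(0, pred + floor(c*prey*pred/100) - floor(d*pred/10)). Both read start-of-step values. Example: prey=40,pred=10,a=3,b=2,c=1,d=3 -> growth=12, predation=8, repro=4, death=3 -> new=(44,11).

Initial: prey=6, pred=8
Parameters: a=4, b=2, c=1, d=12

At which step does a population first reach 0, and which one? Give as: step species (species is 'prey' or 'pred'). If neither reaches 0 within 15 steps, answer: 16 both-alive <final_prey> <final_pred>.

Step 1: prey: 6+2-0=8; pred: 8+0-9=0
First extinction: pred at step 1

Answer: 1 pred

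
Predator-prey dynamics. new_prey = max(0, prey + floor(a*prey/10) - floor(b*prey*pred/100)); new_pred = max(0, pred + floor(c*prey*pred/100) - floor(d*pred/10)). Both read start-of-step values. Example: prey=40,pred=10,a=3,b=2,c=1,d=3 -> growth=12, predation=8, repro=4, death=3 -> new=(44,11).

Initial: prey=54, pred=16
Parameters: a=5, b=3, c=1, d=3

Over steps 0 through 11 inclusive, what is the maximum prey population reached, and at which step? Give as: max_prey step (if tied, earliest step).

Answer: 56 1

Derivation:
Step 1: prey: 54+27-25=56; pred: 16+8-4=20
Step 2: prey: 56+28-33=51; pred: 20+11-6=25
Step 3: prey: 51+25-38=38; pred: 25+12-7=30
Step 4: prey: 38+19-34=23; pred: 30+11-9=32
Step 5: prey: 23+11-22=12; pred: 32+7-9=30
Step 6: prey: 12+6-10=8; pred: 30+3-9=24
Step 7: prey: 8+4-5=7; pred: 24+1-7=18
Step 8: prey: 7+3-3=7; pred: 18+1-5=14
Step 9: prey: 7+3-2=8; pred: 14+0-4=10
Step 10: prey: 8+4-2=10; pred: 10+0-3=7
Step 11: prey: 10+5-2=13; pred: 7+0-2=5
Max prey = 56 at step 1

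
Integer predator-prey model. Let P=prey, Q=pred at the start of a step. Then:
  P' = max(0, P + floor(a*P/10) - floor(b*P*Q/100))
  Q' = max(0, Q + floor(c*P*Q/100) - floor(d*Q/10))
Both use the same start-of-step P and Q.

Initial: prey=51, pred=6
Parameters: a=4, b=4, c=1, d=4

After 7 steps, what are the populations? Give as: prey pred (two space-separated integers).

Answer: 22 20

Derivation:
Step 1: prey: 51+20-12=59; pred: 6+3-2=7
Step 2: prey: 59+23-16=66; pred: 7+4-2=9
Step 3: prey: 66+26-23=69; pred: 9+5-3=11
Step 4: prey: 69+27-30=66; pred: 11+7-4=14
Step 5: prey: 66+26-36=56; pred: 14+9-5=18
Step 6: prey: 56+22-40=38; pred: 18+10-7=21
Step 7: prey: 38+15-31=22; pred: 21+7-8=20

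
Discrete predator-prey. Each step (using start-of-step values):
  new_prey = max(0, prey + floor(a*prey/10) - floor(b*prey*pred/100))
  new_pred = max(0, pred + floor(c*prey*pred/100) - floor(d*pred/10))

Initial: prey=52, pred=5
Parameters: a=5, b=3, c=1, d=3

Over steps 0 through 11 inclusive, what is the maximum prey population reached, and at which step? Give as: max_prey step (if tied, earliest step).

Step 1: prey: 52+26-7=71; pred: 5+2-1=6
Step 2: prey: 71+35-12=94; pred: 6+4-1=9
Step 3: prey: 94+47-25=116; pred: 9+8-2=15
Step 4: prey: 116+58-52=122; pred: 15+17-4=28
Step 5: prey: 122+61-102=81; pred: 28+34-8=54
Step 6: prey: 81+40-131=0; pred: 54+43-16=81
Step 7: prey: 0+0-0=0; pred: 81+0-24=57
Step 8: prey: 0+0-0=0; pred: 57+0-17=40
Step 9: prey: 0+0-0=0; pred: 40+0-12=28
Step 10: prey: 0+0-0=0; pred: 28+0-8=20
Step 11: prey: 0+0-0=0; pred: 20+0-6=14
Max prey = 122 at step 4

Answer: 122 4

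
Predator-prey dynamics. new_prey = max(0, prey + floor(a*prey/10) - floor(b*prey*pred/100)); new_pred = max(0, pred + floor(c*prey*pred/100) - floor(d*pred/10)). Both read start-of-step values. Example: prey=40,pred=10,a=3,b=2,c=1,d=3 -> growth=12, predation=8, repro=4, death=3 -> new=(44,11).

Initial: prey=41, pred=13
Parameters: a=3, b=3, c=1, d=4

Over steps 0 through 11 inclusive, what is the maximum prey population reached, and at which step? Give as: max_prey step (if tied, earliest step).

Answer: 42 11

Derivation:
Step 1: prey: 41+12-15=38; pred: 13+5-5=13
Step 2: prey: 38+11-14=35; pred: 13+4-5=12
Step 3: prey: 35+10-12=33; pred: 12+4-4=12
Step 4: prey: 33+9-11=31; pred: 12+3-4=11
Step 5: prey: 31+9-10=30; pred: 11+3-4=10
Step 6: prey: 30+9-9=30; pred: 10+3-4=9
Step 7: prey: 30+9-8=31; pred: 9+2-3=8
Step 8: prey: 31+9-7=33; pred: 8+2-3=7
Step 9: prey: 33+9-6=36; pred: 7+2-2=7
Step 10: prey: 36+10-7=39; pred: 7+2-2=7
Step 11: prey: 39+11-8=42; pred: 7+2-2=7
Max prey = 42 at step 11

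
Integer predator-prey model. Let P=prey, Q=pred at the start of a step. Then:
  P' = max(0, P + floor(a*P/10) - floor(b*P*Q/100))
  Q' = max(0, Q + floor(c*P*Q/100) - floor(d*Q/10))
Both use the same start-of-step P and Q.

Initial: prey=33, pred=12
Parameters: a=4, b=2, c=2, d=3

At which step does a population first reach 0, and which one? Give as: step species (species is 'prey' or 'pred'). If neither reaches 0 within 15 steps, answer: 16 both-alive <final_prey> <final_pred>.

Answer: 7 prey

Derivation:
Step 1: prey: 33+13-7=39; pred: 12+7-3=16
Step 2: prey: 39+15-12=42; pred: 16+12-4=24
Step 3: prey: 42+16-20=38; pred: 24+20-7=37
Step 4: prey: 38+15-28=25; pred: 37+28-11=54
Step 5: prey: 25+10-27=8; pred: 54+27-16=65
Step 6: prey: 8+3-10=1; pred: 65+10-19=56
Step 7: prey: 1+0-1=0; pred: 56+1-16=41
First extinction: prey at step 7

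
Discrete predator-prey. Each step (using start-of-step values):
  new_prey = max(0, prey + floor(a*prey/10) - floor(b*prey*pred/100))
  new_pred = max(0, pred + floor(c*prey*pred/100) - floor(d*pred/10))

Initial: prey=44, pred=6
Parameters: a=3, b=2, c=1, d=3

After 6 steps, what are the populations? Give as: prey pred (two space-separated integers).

Answer: 72 29

Derivation:
Step 1: prey: 44+13-5=52; pred: 6+2-1=7
Step 2: prey: 52+15-7=60; pred: 7+3-2=8
Step 3: prey: 60+18-9=69; pred: 8+4-2=10
Step 4: prey: 69+20-13=76; pred: 10+6-3=13
Step 5: prey: 76+22-19=79; pred: 13+9-3=19
Step 6: prey: 79+23-30=72; pred: 19+15-5=29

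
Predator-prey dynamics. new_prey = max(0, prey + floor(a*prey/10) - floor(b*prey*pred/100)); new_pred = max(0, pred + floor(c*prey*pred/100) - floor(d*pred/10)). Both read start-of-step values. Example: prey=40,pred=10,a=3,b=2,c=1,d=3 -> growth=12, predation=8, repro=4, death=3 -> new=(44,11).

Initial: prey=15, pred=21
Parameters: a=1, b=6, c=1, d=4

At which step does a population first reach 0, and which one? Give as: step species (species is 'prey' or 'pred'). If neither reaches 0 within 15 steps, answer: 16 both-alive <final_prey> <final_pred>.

Answer: 1 prey

Derivation:
Step 1: prey: 15+1-18=0; pred: 21+3-8=16
First extinction: prey at step 1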